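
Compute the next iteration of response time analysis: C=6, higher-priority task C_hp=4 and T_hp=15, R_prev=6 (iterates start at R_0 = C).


R_next = C + ceil(R_prev / T_hp) * C_hp
ceil(6 / 15) = ceil(0.4) = 1
Interference = 1 * 4 = 4
R_next = 6 + 4 = 10

10


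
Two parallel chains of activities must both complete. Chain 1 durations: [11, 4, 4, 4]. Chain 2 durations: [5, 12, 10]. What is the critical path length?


Path A total = 11 + 4 + 4 + 4 = 23
Path B total = 5 + 12 + 10 = 27
Critical path = longest path = max(23, 27) = 27

27


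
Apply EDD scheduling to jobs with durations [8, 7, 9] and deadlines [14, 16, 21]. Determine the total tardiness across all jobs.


Sort by due date (EDD order): [(8, 14), (7, 16), (9, 21)]
Compute completion times and tardiness:
  Job 1: p=8, d=14, C=8, tardiness=max(0,8-14)=0
  Job 2: p=7, d=16, C=15, tardiness=max(0,15-16)=0
  Job 3: p=9, d=21, C=24, tardiness=max(0,24-21)=3
Total tardiness = 3

3


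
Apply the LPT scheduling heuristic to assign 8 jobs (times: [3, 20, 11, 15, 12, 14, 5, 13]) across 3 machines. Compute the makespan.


Sort jobs in decreasing order (LPT): [20, 15, 14, 13, 12, 11, 5, 3]
Assign each job to the least loaded machine:
  Machine 1: jobs [20, 11], load = 31
  Machine 2: jobs [15, 12, 5], load = 32
  Machine 3: jobs [14, 13, 3], load = 30
Makespan = max load = 32

32


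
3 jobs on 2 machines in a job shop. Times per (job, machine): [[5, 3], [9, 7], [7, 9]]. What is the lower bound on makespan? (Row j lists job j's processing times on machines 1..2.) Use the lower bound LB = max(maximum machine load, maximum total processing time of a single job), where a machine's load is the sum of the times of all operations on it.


Machine loads:
  Machine 1: 5 + 9 + 7 = 21
  Machine 2: 3 + 7 + 9 = 19
Max machine load = 21
Job totals:
  Job 1: 8
  Job 2: 16
  Job 3: 16
Max job total = 16
Lower bound = max(21, 16) = 21

21


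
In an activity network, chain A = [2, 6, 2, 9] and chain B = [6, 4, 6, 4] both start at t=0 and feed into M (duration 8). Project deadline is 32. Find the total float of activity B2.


Forward pass: ES(B2) = sum of predecessors on chain B = 6
EF = ES + duration = 6 + 4 = 10
Backward pass: LF(M) = deadline = 32; LS(M) = 32 - 8 = 24
LF(B2) = LS(M) - sum(successors on chain B) = 24 - 10 = 14
LS = LF - duration = 14 - 4 = 10
Total float = LS - ES = 10 - 6 = 4

4


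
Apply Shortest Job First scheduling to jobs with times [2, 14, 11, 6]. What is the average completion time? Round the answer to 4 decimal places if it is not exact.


SJF order (ascending): [2, 6, 11, 14]
Completion times:
  Job 1: burst=2, C=2
  Job 2: burst=6, C=8
  Job 3: burst=11, C=19
  Job 4: burst=14, C=33
Average completion = 62/4 = 15.5

15.5


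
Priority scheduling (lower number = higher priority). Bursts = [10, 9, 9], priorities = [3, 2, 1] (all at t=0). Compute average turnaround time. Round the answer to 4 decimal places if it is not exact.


Sort by priority (ascending = highest first):
Order: [(1, 9), (2, 9), (3, 10)]
Completion times:
  Priority 1, burst=9, C=9
  Priority 2, burst=9, C=18
  Priority 3, burst=10, C=28
Average turnaround = 55/3 = 18.3333

18.3333


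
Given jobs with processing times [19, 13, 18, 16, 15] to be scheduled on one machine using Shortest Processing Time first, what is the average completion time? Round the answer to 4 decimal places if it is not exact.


Sort jobs by processing time (SPT order): [13, 15, 16, 18, 19]
Compute completion times sequentially:
  Job 1: processing = 13, completes at 13
  Job 2: processing = 15, completes at 28
  Job 3: processing = 16, completes at 44
  Job 4: processing = 18, completes at 62
  Job 5: processing = 19, completes at 81
Sum of completion times = 228
Average completion time = 228/5 = 45.6

45.6


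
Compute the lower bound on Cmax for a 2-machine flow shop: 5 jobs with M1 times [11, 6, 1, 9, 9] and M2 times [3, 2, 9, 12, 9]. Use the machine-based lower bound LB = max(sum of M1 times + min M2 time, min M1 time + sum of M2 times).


LB1 = sum(M1 times) + min(M2 times) = 36 + 2 = 38
LB2 = min(M1 times) + sum(M2 times) = 1 + 35 = 36
Lower bound = max(LB1, LB2) = max(38, 36) = 38

38


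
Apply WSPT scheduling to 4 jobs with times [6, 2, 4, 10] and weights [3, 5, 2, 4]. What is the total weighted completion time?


Compute p/w ratios and sort ascending (WSPT): [(2, 5), (6, 3), (4, 2), (10, 4)]
Compute weighted completion times:
  Job (p=2,w=5): C=2, w*C=5*2=10
  Job (p=6,w=3): C=8, w*C=3*8=24
  Job (p=4,w=2): C=12, w*C=2*12=24
  Job (p=10,w=4): C=22, w*C=4*22=88
Total weighted completion time = 146

146


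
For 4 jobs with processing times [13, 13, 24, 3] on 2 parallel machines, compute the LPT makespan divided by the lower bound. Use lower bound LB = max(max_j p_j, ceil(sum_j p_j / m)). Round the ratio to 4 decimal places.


LPT order: [24, 13, 13, 3]
Machine loads after assignment: [27, 26]
LPT makespan = 27
Lower bound = max(max_job, ceil(total/2)) = max(24, 27) = 27
Ratio = 27 / 27 = 1.0

1.0


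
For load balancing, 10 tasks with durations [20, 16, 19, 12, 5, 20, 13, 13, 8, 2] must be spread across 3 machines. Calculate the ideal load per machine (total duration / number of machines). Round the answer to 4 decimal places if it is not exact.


Total processing time = 20 + 16 + 19 + 12 + 5 + 20 + 13 + 13 + 8 + 2 = 128
Number of machines = 3
Ideal balanced load = 128 / 3 = 42.6667

42.6667


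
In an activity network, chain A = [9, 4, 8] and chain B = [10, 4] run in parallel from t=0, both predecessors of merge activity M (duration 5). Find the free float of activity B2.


ES(B2) = sum of predecessors on chain B = 10
EF(B2) = ES + duration = 10 + 4 = 14
Successor of B2 is M. ES(M) = max(sum(A), sum(B)) = max(21, 14) = 21
Free float = ES(successor) - EF(current) = 21 - 14 = 7

7


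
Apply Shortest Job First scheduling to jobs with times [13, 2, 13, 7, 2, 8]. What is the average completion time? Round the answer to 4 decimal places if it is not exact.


SJF order (ascending): [2, 2, 7, 8, 13, 13]
Completion times:
  Job 1: burst=2, C=2
  Job 2: burst=2, C=4
  Job 3: burst=7, C=11
  Job 4: burst=8, C=19
  Job 5: burst=13, C=32
  Job 6: burst=13, C=45
Average completion = 113/6 = 18.8333

18.8333


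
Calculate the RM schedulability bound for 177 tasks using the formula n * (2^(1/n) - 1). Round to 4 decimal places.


Compute 2^(1/177) = 1.0039237636
Subtract 1: 1.0039237636 - 1 = 0.0039237636
Multiply by n: 177 * 0.0039237636 = 0.6945061572
Round to 4 dp: 0.6945

0.6945


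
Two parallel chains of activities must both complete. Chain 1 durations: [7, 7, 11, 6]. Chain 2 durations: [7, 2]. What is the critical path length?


Path A total = 7 + 7 + 11 + 6 = 31
Path B total = 7 + 2 = 9
Critical path = longest path = max(31, 9) = 31

31


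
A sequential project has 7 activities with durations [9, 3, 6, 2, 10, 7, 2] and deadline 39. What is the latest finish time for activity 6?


LF(activity 6) = deadline - sum of successor durations
Successors: activities 7 through 7 with durations [2]
Sum of successor durations = 2
LF = 39 - 2 = 37

37


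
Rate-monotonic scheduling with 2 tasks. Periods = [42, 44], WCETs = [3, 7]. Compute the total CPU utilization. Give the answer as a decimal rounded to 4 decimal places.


Compute individual utilizations (exact fractions):
  Task 1: C/T = 3/42 = 1/14 (approx. 0.0714)
  Task 2: C/T = 7/44 (approx. 0.1591)
Total utilization U = 1/14 + 7/44 = 71/308
Rounded to 4 decimal places: U = 0.2305
RM (Liu & Layland) bound for 2 tasks = 0.828427; compare with U = 71/308 (approx. 0.230519)
U <= bound, so schedulable by RM sufficient condition.

0.2305


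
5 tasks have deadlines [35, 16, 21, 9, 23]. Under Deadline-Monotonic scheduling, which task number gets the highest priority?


Sort tasks by relative deadline (ascending):
  Task 4: deadline = 9
  Task 2: deadline = 16
  Task 3: deadline = 21
  Task 5: deadline = 23
  Task 1: deadline = 35
Priority order (highest first): [4, 2, 3, 5, 1]
Highest priority task = 4

4


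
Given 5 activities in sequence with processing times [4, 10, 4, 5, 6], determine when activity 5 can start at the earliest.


Activity 5 starts after activities 1 through 4 complete.
Predecessor durations: [4, 10, 4, 5]
ES = 4 + 10 + 4 + 5 = 23

23


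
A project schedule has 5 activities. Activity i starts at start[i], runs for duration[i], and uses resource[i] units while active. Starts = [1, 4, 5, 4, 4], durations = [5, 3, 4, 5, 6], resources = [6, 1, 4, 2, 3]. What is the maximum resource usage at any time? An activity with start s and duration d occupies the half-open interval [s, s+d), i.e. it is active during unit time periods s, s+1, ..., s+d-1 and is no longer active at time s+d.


Each activity i is active on [start_i, start_i + duration_i).
Compute total resource usage per time slot:
  t=0: active resources = [], total = 0
  t=1: active resources = [6], total = 6
  t=2: active resources = [6], total = 6
  t=3: active resources = [6], total = 6
  t=4: active resources = [6, 1, 2, 3], total = 12
  t=5: active resources = [6, 1, 4, 2, 3], total = 16
  t=6: active resources = [1, 4, 2, 3], total = 10
  t=7: active resources = [4, 2, 3], total = 9
  t=8: active resources = [4, 2, 3], total = 9
  t=9: active resources = [3], total = 3
Peak resource demand = 16

16


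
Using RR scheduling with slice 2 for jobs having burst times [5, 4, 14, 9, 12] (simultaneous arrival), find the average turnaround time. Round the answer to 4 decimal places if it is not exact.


Time quantum = 2
Execution trace:
  J1 runs 2 units, time = 2
  J2 runs 2 units, time = 4
  J3 runs 2 units, time = 6
  J4 runs 2 units, time = 8
  J5 runs 2 units, time = 10
  J1 runs 2 units, time = 12
  J2 runs 2 units, time = 14
  J3 runs 2 units, time = 16
  J4 runs 2 units, time = 18
  J5 runs 2 units, time = 20
  J1 runs 1 units, time = 21
  J3 runs 2 units, time = 23
  J4 runs 2 units, time = 25
  J5 runs 2 units, time = 27
  J3 runs 2 units, time = 29
  J4 runs 2 units, time = 31
  J5 runs 2 units, time = 33
  J3 runs 2 units, time = 35
  J4 runs 1 units, time = 36
  J5 runs 2 units, time = 38
  J3 runs 2 units, time = 40
  J5 runs 2 units, time = 42
  J3 runs 2 units, time = 44
Finish times: [21, 14, 44, 36, 42]
Average turnaround = 157/5 = 31.4

31.4


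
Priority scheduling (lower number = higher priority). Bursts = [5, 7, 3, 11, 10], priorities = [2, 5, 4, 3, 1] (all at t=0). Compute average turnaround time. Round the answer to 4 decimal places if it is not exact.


Sort by priority (ascending = highest first):
Order: [(1, 10), (2, 5), (3, 11), (4, 3), (5, 7)]
Completion times:
  Priority 1, burst=10, C=10
  Priority 2, burst=5, C=15
  Priority 3, burst=11, C=26
  Priority 4, burst=3, C=29
  Priority 5, burst=7, C=36
Average turnaround = 116/5 = 23.2

23.2


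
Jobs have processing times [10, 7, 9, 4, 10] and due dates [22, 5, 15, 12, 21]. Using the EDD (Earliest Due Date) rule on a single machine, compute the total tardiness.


Sort by due date (EDD order): [(7, 5), (4, 12), (9, 15), (10, 21), (10, 22)]
Compute completion times and tardiness:
  Job 1: p=7, d=5, C=7, tardiness=max(0,7-5)=2
  Job 2: p=4, d=12, C=11, tardiness=max(0,11-12)=0
  Job 3: p=9, d=15, C=20, tardiness=max(0,20-15)=5
  Job 4: p=10, d=21, C=30, tardiness=max(0,30-21)=9
  Job 5: p=10, d=22, C=40, tardiness=max(0,40-22)=18
Total tardiness = 34

34


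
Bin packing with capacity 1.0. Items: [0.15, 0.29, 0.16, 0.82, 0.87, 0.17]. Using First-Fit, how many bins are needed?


Place items sequentially using First-Fit:
  Item 0.15 -> new Bin 1
  Item 0.29 -> Bin 1 (now 0.44)
  Item 0.16 -> Bin 1 (now 0.6)
  Item 0.82 -> new Bin 2
  Item 0.87 -> new Bin 3
  Item 0.17 -> Bin 1 (now 0.77)
Total bins used = 3

3


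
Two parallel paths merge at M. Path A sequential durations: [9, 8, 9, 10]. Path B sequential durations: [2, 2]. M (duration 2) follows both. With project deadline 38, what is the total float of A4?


Forward pass: ES(A4) = sum of predecessors on chain A = 26
EF = ES + duration = 26 + 10 = 36
Backward pass: LF(M) = deadline = 38; LS(M) = 38 - 2 = 36
LF(A4) = LS(M) - sum(successors on chain A) = 36 - 0 = 36
LS = LF - duration = 36 - 10 = 26
Total float = LS - ES = 26 - 26 = 0

0


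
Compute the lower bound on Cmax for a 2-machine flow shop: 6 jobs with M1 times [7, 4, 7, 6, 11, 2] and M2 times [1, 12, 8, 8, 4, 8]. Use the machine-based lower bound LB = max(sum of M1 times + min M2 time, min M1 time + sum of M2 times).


LB1 = sum(M1 times) + min(M2 times) = 37 + 1 = 38
LB2 = min(M1 times) + sum(M2 times) = 2 + 41 = 43
Lower bound = max(LB1, LB2) = max(38, 43) = 43

43


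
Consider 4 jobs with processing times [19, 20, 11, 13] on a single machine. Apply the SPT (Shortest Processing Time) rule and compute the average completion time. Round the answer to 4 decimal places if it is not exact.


Sort jobs by processing time (SPT order): [11, 13, 19, 20]
Compute completion times sequentially:
  Job 1: processing = 11, completes at 11
  Job 2: processing = 13, completes at 24
  Job 3: processing = 19, completes at 43
  Job 4: processing = 20, completes at 63
Sum of completion times = 141
Average completion time = 141/4 = 35.25

35.25


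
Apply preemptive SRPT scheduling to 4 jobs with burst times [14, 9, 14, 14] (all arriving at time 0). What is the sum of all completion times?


Since all jobs arrive at t=0, SRPT equals SPT ordering.
SPT order: [9, 14, 14, 14]
Completion times:
  Job 1: p=9, C=9
  Job 2: p=14, C=23
  Job 3: p=14, C=37
  Job 4: p=14, C=51
Total completion time = 9 + 23 + 37 + 51 = 120

120


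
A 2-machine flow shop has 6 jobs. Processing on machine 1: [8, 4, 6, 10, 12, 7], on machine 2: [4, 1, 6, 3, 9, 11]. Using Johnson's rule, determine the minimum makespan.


Apply Johnson's rule:
  Group 1 (a <= b): [(3, 6, 6), (6, 7, 11)]
  Group 2 (a > b): [(5, 12, 9), (1, 8, 4), (4, 10, 3), (2, 4, 1)]
Optimal job order: [3, 6, 5, 1, 4, 2]
Schedule:
  Job 3: M1 done at 6, M2 done at 12
  Job 6: M1 done at 13, M2 done at 24
  Job 5: M1 done at 25, M2 done at 34
  Job 1: M1 done at 33, M2 done at 38
  Job 4: M1 done at 43, M2 done at 46
  Job 2: M1 done at 47, M2 done at 48
Makespan = 48

48


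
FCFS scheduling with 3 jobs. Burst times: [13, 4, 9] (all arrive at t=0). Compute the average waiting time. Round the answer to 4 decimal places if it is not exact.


FCFS order (as given): [13, 4, 9]
Waiting times:
  Job 1: wait = 0
  Job 2: wait = 13
  Job 3: wait = 17
Sum of waiting times = 30
Average waiting time = 30/3 = 10.0

10.0


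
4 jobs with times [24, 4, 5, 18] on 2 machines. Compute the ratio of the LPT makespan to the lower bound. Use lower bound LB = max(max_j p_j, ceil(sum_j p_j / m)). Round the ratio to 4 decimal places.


LPT order: [24, 18, 5, 4]
Machine loads after assignment: [24, 27]
LPT makespan = 27
Lower bound = max(max_job, ceil(total/2)) = max(24, 26) = 26
Ratio = 27 / 26 = 1.0385

1.0385


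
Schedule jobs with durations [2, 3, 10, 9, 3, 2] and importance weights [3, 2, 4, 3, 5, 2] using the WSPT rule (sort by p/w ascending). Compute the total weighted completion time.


Compute p/w ratios and sort ascending (WSPT): [(3, 5), (2, 3), (2, 2), (3, 2), (10, 4), (9, 3)]
Compute weighted completion times:
  Job (p=3,w=5): C=3, w*C=5*3=15
  Job (p=2,w=3): C=5, w*C=3*5=15
  Job (p=2,w=2): C=7, w*C=2*7=14
  Job (p=3,w=2): C=10, w*C=2*10=20
  Job (p=10,w=4): C=20, w*C=4*20=80
  Job (p=9,w=3): C=29, w*C=3*29=87
Total weighted completion time = 231

231


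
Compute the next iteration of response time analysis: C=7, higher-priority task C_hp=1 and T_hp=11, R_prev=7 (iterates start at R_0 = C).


R_next = C + ceil(R_prev / T_hp) * C_hp
ceil(7 / 11) = ceil(0.6364) = 1
Interference = 1 * 1 = 1
R_next = 7 + 1 = 8

8


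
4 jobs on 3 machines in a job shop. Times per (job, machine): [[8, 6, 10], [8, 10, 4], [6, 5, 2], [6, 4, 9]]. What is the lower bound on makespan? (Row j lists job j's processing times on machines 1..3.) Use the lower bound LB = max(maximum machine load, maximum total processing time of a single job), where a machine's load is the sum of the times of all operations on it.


Machine loads:
  Machine 1: 8 + 8 + 6 + 6 = 28
  Machine 2: 6 + 10 + 5 + 4 = 25
  Machine 3: 10 + 4 + 2 + 9 = 25
Max machine load = 28
Job totals:
  Job 1: 24
  Job 2: 22
  Job 3: 13
  Job 4: 19
Max job total = 24
Lower bound = max(28, 24) = 28

28


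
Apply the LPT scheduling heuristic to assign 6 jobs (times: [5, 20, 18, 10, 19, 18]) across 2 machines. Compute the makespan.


Sort jobs in decreasing order (LPT): [20, 19, 18, 18, 10, 5]
Assign each job to the least loaded machine:
  Machine 1: jobs [20, 18, 5], load = 43
  Machine 2: jobs [19, 18, 10], load = 47
Makespan = max load = 47

47


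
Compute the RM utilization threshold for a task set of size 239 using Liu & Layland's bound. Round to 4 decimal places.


Compute 2^(1/239) = 1.0029044070
Subtract 1: 1.0029044070 - 1 = 0.0029044070
Multiply by n: 239 * 0.0029044070 = 0.6941532730
Round to 4 dp: 0.6942

0.6942


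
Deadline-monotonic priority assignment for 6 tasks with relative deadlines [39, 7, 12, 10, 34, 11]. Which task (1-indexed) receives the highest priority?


Sort tasks by relative deadline (ascending):
  Task 2: deadline = 7
  Task 4: deadline = 10
  Task 6: deadline = 11
  Task 3: deadline = 12
  Task 5: deadline = 34
  Task 1: deadline = 39
Priority order (highest first): [2, 4, 6, 3, 5, 1]
Highest priority task = 2

2


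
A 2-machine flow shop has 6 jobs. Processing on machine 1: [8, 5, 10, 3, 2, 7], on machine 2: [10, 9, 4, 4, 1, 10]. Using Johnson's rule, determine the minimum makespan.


Apply Johnson's rule:
  Group 1 (a <= b): [(4, 3, 4), (2, 5, 9), (6, 7, 10), (1, 8, 10)]
  Group 2 (a > b): [(3, 10, 4), (5, 2, 1)]
Optimal job order: [4, 2, 6, 1, 3, 5]
Schedule:
  Job 4: M1 done at 3, M2 done at 7
  Job 2: M1 done at 8, M2 done at 17
  Job 6: M1 done at 15, M2 done at 27
  Job 1: M1 done at 23, M2 done at 37
  Job 3: M1 done at 33, M2 done at 41
  Job 5: M1 done at 35, M2 done at 42
Makespan = 42

42


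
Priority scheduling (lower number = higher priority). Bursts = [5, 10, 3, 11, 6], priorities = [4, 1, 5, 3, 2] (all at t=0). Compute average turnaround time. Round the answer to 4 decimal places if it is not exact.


Sort by priority (ascending = highest first):
Order: [(1, 10), (2, 6), (3, 11), (4, 5), (5, 3)]
Completion times:
  Priority 1, burst=10, C=10
  Priority 2, burst=6, C=16
  Priority 3, burst=11, C=27
  Priority 4, burst=5, C=32
  Priority 5, burst=3, C=35
Average turnaround = 120/5 = 24.0

24.0


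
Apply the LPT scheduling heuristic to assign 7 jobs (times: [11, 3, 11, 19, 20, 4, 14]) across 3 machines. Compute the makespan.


Sort jobs in decreasing order (LPT): [20, 19, 14, 11, 11, 4, 3]
Assign each job to the least loaded machine:
  Machine 1: jobs [20, 4, 3], load = 27
  Machine 2: jobs [19, 11], load = 30
  Machine 3: jobs [14, 11], load = 25
Makespan = max load = 30

30


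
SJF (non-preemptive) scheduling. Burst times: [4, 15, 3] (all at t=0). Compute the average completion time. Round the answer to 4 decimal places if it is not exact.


SJF order (ascending): [3, 4, 15]
Completion times:
  Job 1: burst=3, C=3
  Job 2: burst=4, C=7
  Job 3: burst=15, C=22
Average completion = 32/3 = 10.6667

10.6667


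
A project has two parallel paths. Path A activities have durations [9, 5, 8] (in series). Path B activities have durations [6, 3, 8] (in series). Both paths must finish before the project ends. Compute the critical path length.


Path A total = 9 + 5 + 8 = 22
Path B total = 6 + 3 + 8 = 17
Critical path = longest path = max(22, 17) = 22

22


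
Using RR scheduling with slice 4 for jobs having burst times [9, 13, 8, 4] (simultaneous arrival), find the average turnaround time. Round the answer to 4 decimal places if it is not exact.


Time quantum = 4
Execution trace:
  J1 runs 4 units, time = 4
  J2 runs 4 units, time = 8
  J3 runs 4 units, time = 12
  J4 runs 4 units, time = 16
  J1 runs 4 units, time = 20
  J2 runs 4 units, time = 24
  J3 runs 4 units, time = 28
  J1 runs 1 units, time = 29
  J2 runs 4 units, time = 33
  J2 runs 1 units, time = 34
Finish times: [29, 34, 28, 16]
Average turnaround = 107/4 = 26.75

26.75


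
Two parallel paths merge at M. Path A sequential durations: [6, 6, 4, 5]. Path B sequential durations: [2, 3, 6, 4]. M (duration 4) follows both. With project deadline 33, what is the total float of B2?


Forward pass: ES(B2) = sum of predecessors on chain B = 2
EF = ES + duration = 2 + 3 = 5
Backward pass: LF(M) = deadline = 33; LS(M) = 33 - 4 = 29
LF(B2) = LS(M) - sum(successors on chain B) = 29 - 10 = 19
LS = LF - duration = 19 - 3 = 16
Total float = LS - ES = 16 - 2 = 14

14


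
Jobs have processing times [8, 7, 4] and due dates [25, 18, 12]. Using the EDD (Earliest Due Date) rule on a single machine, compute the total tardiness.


Sort by due date (EDD order): [(4, 12), (7, 18), (8, 25)]
Compute completion times and tardiness:
  Job 1: p=4, d=12, C=4, tardiness=max(0,4-12)=0
  Job 2: p=7, d=18, C=11, tardiness=max(0,11-18)=0
  Job 3: p=8, d=25, C=19, tardiness=max(0,19-25)=0
Total tardiness = 0

0


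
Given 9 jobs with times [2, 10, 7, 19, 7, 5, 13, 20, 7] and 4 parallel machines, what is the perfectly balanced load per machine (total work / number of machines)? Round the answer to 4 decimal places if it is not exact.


Total processing time = 2 + 10 + 7 + 19 + 7 + 5 + 13 + 20 + 7 = 90
Number of machines = 4
Ideal balanced load = 90 / 4 = 22.5

22.5


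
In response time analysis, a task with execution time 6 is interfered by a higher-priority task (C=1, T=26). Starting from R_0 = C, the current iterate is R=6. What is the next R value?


R_next = C + ceil(R_prev / T_hp) * C_hp
ceil(6 / 26) = ceil(0.2308) = 1
Interference = 1 * 1 = 1
R_next = 6 + 1 = 7

7


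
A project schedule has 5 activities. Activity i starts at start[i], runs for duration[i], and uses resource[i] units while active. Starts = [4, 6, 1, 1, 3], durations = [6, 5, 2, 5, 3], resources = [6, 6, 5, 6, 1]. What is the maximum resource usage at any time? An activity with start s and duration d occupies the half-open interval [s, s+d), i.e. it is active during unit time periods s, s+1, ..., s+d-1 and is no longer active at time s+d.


Each activity i is active on [start_i, start_i + duration_i).
Compute total resource usage per time slot:
  t=0: active resources = [], total = 0
  t=1: active resources = [5, 6], total = 11
  t=2: active resources = [5, 6], total = 11
  t=3: active resources = [6, 1], total = 7
  t=4: active resources = [6, 6, 1], total = 13
  t=5: active resources = [6, 6, 1], total = 13
  t=6: active resources = [6, 6], total = 12
  t=7: active resources = [6, 6], total = 12
  t=8: active resources = [6, 6], total = 12
  t=9: active resources = [6, 6], total = 12
  t=10: active resources = [6], total = 6
Peak resource demand = 13

13


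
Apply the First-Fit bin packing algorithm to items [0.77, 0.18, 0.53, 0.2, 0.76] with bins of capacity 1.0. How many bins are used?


Place items sequentially using First-Fit:
  Item 0.77 -> new Bin 1
  Item 0.18 -> Bin 1 (now 0.95)
  Item 0.53 -> new Bin 2
  Item 0.2 -> Bin 2 (now 0.73)
  Item 0.76 -> new Bin 3
Total bins used = 3

3


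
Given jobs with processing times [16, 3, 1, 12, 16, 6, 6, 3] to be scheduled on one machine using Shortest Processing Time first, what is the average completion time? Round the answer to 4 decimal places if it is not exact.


Sort jobs by processing time (SPT order): [1, 3, 3, 6, 6, 12, 16, 16]
Compute completion times sequentially:
  Job 1: processing = 1, completes at 1
  Job 2: processing = 3, completes at 4
  Job 3: processing = 3, completes at 7
  Job 4: processing = 6, completes at 13
  Job 5: processing = 6, completes at 19
  Job 6: processing = 12, completes at 31
  Job 7: processing = 16, completes at 47
  Job 8: processing = 16, completes at 63
Sum of completion times = 185
Average completion time = 185/8 = 23.125

23.125


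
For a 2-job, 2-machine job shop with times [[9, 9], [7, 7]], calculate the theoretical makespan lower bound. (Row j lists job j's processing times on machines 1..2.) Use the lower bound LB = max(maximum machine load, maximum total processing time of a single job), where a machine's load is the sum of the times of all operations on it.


Machine loads:
  Machine 1: 9 + 7 = 16
  Machine 2: 9 + 7 = 16
Max machine load = 16
Job totals:
  Job 1: 18
  Job 2: 14
Max job total = 18
Lower bound = max(16, 18) = 18

18


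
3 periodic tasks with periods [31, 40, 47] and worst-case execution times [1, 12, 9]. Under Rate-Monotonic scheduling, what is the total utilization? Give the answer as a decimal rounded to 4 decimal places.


Compute individual utilizations (exact fractions):
  Task 1: C/T = 1/31 (approx. 0.0323)
  Task 2: C/T = 12/40 = 3/10 (approx. 0.3)
  Task 3: C/T = 9/47 (approx. 0.1915)
Total utilization U = 1/31 + 3/10 + 9/47 = 7631/14570
Rounded to 4 decimal places: U = 0.5237
RM (Liu & Layland) bound for 3 tasks = 0.779763; compare with U = 7631/14570 (approx. 0.523747)
U <= bound, so schedulable by RM sufficient condition.

0.5237


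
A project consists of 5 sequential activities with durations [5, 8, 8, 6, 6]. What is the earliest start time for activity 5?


Activity 5 starts after activities 1 through 4 complete.
Predecessor durations: [5, 8, 8, 6]
ES = 5 + 8 + 8 + 6 = 27

27


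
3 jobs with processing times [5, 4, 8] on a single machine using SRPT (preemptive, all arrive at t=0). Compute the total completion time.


Since all jobs arrive at t=0, SRPT equals SPT ordering.
SPT order: [4, 5, 8]
Completion times:
  Job 1: p=4, C=4
  Job 2: p=5, C=9
  Job 3: p=8, C=17
Total completion time = 4 + 9 + 17 = 30

30


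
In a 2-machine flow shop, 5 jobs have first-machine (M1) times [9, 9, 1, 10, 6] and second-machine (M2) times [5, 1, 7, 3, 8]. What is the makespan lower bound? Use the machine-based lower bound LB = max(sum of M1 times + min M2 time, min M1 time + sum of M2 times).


LB1 = sum(M1 times) + min(M2 times) = 35 + 1 = 36
LB2 = min(M1 times) + sum(M2 times) = 1 + 24 = 25
Lower bound = max(LB1, LB2) = max(36, 25) = 36

36


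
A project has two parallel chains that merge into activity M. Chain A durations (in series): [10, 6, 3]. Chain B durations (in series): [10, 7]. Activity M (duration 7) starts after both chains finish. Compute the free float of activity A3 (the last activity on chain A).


ES(A3) = sum of predecessors on chain A = 16
EF(A3) = ES + duration = 16 + 3 = 19
Successor of A3 is M. ES(M) = max(sum(A), sum(B)) = max(19, 17) = 19
Free float = ES(successor) - EF(current) = 19 - 19 = 0

0


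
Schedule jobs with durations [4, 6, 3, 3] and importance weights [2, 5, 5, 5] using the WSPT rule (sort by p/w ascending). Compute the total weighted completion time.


Compute p/w ratios and sort ascending (WSPT): [(3, 5), (3, 5), (6, 5), (4, 2)]
Compute weighted completion times:
  Job (p=3,w=5): C=3, w*C=5*3=15
  Job (p=3,w=5): C=6, w*C=5*6=30
  Job (p=6,w=5): C=12, w*C=5*12=60
  Job (p=4,w=2): C=16, w*C=2*16=32
Total weighted completion time = 137

137


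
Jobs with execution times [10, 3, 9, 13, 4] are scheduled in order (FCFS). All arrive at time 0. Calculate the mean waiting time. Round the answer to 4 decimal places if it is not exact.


FCFS order (as given): [10, 3, 9, 13, 4]
Waiting times:
  Job 1: wait = 0
  Job 2: wait = 10
  Job 3: wait = 13
  Job 4: wait = 22
  Job 5: wait = 35
Sum of waiting times = 80
Average waiting time = 80/5 = 16.0

16.0


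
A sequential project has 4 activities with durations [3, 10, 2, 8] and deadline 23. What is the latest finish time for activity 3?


LF(activity 3) = deadline - sum of successor durations
Successors: activities 4 through 4 with durations [8]
Sum of successor durations = 8
LF = 23 - 8 = 15

15


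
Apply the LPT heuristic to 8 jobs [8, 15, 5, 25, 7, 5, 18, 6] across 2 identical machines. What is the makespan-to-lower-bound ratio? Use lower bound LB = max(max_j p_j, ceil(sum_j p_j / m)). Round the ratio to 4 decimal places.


LPT order: [25, 18, 15, 8, 7, 6, 5, 5]
Machine loads after assignment: [45, 44]
LPT makespan = 45
Lower bound = max(max_job, ceil(total/2)) = max(25, 45) = 45
Ratio = 45 / 45 = 1.0

1.0


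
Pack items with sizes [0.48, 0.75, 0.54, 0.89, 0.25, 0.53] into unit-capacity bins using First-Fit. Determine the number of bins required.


Place items sequentially using First-Fit:
  Item 0.48 -> new Bin 1
  Item 0.75 -> new Bin 2
  Item 0.54 -> new Bin 3
  Item 0.89 -> new Bin 4
  Item 0.25 -> Bin 1 (now 0.73)
  Item 0.53 -> new Bin 5
Total bins used = 5

5


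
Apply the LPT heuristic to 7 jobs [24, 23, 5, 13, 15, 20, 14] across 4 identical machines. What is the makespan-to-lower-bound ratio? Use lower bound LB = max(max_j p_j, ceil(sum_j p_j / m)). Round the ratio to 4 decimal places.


LPT order: [24, 23, 20, 15, 14, 13, 5]
Machine loads after assignment: [24, 28, 33, 29]
LPT makespan = 33
Lower bound = max(max_job, ceil(total/4)) = max(24, 29) = 29
Ratio = 33 / 29 = 1.1379

1.1379


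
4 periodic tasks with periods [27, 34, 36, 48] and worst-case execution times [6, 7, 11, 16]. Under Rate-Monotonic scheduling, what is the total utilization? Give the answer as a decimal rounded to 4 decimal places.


Compute individual utilizations (exact fractions):
  Task 1: C/T = 6/27 = 2/9 (approx. 0.2222)
  Task 2: C/T = 7/34 (approx. 0.2059)
  Task 3: C/T = 11/36 (approx. 0.3056)
  Task 4: C/T = 16/48 = 1/3 (approx. 0.3333)
Total utilization U = 2/9 + 7/34 + 11/36 + 1/3 = 653/612
Rounded to 4 decimal places: U = 1.0670
RM (Liu & Layland) bound for 4 tasks = 0.756828; compare with U = 653/612 (approx. 1.066993)
U > 1, so the task set is not schedulable (processor overloaded).

1.0670


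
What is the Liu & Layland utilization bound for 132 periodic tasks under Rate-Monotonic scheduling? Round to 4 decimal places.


Compute 2^(1/132) = 1.0052649263
Subtract 1: 1.0052649263 - 1 = 0.0052649263
Multiply by n: 132 * 0.0052649263 = 0.6949702716
Round to 4 dp: 0.6950

0.6950


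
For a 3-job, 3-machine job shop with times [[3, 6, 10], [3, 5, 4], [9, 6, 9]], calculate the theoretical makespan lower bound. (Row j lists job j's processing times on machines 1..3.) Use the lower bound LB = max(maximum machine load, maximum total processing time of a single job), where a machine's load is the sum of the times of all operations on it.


Machine loads:
  Machine 1: 3 + 3 + 9 = 15
  Machine 2: 6 + 5 + 6 = 17
  Machine 3: 10 + 4 + 9 = 23
Max machine load = 23
Job totals:
  Job 1: 19
  Job 2: 12
  Job 3: 24
Max job total = 24
Lower bound = max(23, 24) = 24

24


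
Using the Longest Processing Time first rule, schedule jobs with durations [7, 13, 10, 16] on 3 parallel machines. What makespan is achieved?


Sort jobs in decreasing order (LPT): [16, 13, 10, 7]
Assign each job to the least loaded machine:
  Machine 1: jobs [16], load = 16
  Machine 2: jobs [13], load = 13
  Machine 3: jobs [10, 7], load = 17
Makespan = max load = 17

17


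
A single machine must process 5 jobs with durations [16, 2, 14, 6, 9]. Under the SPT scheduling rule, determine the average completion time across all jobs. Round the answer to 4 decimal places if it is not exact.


Sort jobs by processing time (SPT order): [2, 6, 9, 14, 16]
Compute completion times sequentially:
  Job 1: processing = 2, completes at 2
  Job 2: processing = 6, completes at 8
  Job 3: processing = 9, completes at 17
  Job 4: processing = 14, completes at 31
  Job 5: processing = 16, completes at 47
Sum of completion times = 105
Average completion time = 105/5 = 21.0

21.0


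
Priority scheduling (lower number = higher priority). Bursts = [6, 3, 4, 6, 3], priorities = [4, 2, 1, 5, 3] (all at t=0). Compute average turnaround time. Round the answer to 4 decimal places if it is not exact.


Sort by priority (ascending = highest first):
Order: [(1, 4), (2, 3), (3, 3), (4, 6), (5, 6)]
Completion times:
  Priority 1, burst=4, C=4
  Priority 2, burst=3, C=7
  Priority 3, burst=3, C=10
  Priority 4, burst=6, C=16
  Priority 5, burst=6, C=22
Average turnaround = 59/5 = 11.8

11.8


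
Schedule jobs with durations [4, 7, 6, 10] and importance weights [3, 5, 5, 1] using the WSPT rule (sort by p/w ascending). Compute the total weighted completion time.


Compute p/w ratios and sort ascending (WSPT): [(6, 5), (4, 3), (7, 5), (10, 1)]
Compute weighted completion times:
  Job (p=6,w=5): C=6, w*C=5*6=30
  Job (p=4,w=3): C=10, w*C=3*10=30
  Job (p=7,w=5): C=17, w*C=5*17=85
  Job (p=10,w=1): C=27, w*C=1*27=27
Total weighted completion time = 172

172


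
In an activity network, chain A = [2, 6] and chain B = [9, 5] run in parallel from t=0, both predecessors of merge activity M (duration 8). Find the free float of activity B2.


ES(B2) = sum of predecessors on chain B = 9
EF(B2) = ES + duration = 9 + 5 = 14
Successor of B2 is M. ES(M) = max(sum(A), sum(B)) = max(8, 14) = 14
Free float = ES(successor) - EF(current) = 14 - 14 = 0

0


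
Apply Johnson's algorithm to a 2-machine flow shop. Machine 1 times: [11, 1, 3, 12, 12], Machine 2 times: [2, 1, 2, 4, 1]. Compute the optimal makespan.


Apply Johnson's rule:
  Group 1 (a <= b): [(2, 1, 1)]
  Group 2 (a > b): [(4, 12, 4), (1, 11, 2), (3, 3, 2), (5, 12, 1)]
Optimal job order: [2, 4, 1, 3, 5]
Schedule:
  Job 2: M1 done at 1, M2 done at 2
  Job 4: M1 done at 13, M2 done at 17
  Job 1: M1 done at 24, M2 done at 26
  Job 3: M1 done at 27, M2 done at 29
  Job 5: M1 done at 39, M2 done at 40
Makespan = 40

40


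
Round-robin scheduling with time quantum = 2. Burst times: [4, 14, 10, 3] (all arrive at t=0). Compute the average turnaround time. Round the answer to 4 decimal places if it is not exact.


Time quantum = 2
Execution trace:
  J1 runs 2 units, time = 2
  J2 runs 2 units, time = 4
  J3 runs 2 units, time = 6
  J4 runs 2 units, time = 8
  J1 runs 2 units, time = 10
  J2 runs 2 units, time = 12
  J3 runs 2 units, time = 14
  J4 runs 1 units, time = 15
  J2 runs 2 units, time = 17
  J3 runs 2 units, time = 19
  J2 runs 2 units, time = 21
  J3 runs 2 units, time = 23
  J2 runs 2 units, time = 25
  J3 runs 2 units, time = 27
  J2 runs 2 units, time = 29
  J2 runs 2 units, time = 31
Finish times: [10, 31, 27, 15]
Average turnaround = 83/4 = 20.75

20.75


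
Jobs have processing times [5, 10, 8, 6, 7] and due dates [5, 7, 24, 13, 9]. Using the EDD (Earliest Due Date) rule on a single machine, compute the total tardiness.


Sort by due date (EDD order): [(5, 5), (10, 7), (7, 9), (6, 13), (8, 24)]
Compute completion times and tardiness:
  Job 1: p=5, d=5, C=5, tardiness=max(0,5-5)=0
  Job 2: p=10, d=7, C=15, tardiness=max(0,15-7)=8
  Job 3: p=7, d=9, C=22, tardiness=max(0,22-9)=13
  Job 4: p=6, d=13, C=28, tardiness=max(0,28-13)=15
  Job 5: p=8, d=24, C=36, tardiness=max(0,36-24)=12
Total tardiness = 48

48


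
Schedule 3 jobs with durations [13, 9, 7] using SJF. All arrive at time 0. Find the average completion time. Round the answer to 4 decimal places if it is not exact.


SJF order (ascending): [7, 9, 13]
Completion times:
  Job 1: burst=7, C=7
  Job 2: burst=9, C=16
  Job 3: burst=13, C=29
Average completion = 52/3 = 17.3333

17.3333


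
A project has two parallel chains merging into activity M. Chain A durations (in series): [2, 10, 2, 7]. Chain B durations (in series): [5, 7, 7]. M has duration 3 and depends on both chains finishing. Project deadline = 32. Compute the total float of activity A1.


Forward pass: ES(A1) = sum of predecessors on chain A = 0
EF = ES + duration = 0 + 2 = 2
Backward pass: LF(M) = deadline = 32; LS(M) = 32 - 3 = 29
LF(A1) = LS(M) - sum(successors on chain A) = 29 - 19 = 10
LS = LF - duration = 10 - 2 = 8
Total float = LS - ES = 8 - 0 = 8

8


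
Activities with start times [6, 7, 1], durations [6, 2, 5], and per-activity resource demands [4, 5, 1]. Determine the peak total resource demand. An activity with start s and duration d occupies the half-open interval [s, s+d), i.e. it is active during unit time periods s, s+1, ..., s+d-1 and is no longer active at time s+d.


Each activity i is active on [start_i, start_i + duration_i).
Compute total resource usage per time slot:
  t=0: active resources = [], total = 0
  t=1: active resources = [1], total = 1
  t=2: active resources = [1], total = 1
  t=3: active resources = [1], total = 1
  t=4: active resources = [1], total = 1
  t=5: active resources = [1], total = 1
  t=6: active resources = [4], total = 4
  t=7: active resources = [4, 5], total = 9
  t=8: active resources = [4, 5], total = 9
  t=9: active resources = [4], total = 4
  t=10: active resources = [4], total = 4
  t=11: active resources = [4], total = 4
Peak resource demand = 9

9


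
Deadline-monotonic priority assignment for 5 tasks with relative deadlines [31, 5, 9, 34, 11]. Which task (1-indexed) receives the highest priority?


Sort tasks by relative deadline (ascending):
  Task 2: deadline = 5
  Task 3: deadline = 9
  Task 5: deadline = 11
  Task 1: deadline = 31
  Task 4: deadline = 34
Priority order (highest first): [2, 3, 5, 1, 4]
Highest priority task = 2

2


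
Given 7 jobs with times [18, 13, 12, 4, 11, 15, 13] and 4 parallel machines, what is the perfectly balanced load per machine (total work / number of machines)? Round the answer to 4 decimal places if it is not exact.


Total processing time = 18 + 13 + 12 + 4 + 11 + 15 + 13 = 86
Number of machines = 4
Ideal balanced load = 86 / 4 = 21.5

21.5


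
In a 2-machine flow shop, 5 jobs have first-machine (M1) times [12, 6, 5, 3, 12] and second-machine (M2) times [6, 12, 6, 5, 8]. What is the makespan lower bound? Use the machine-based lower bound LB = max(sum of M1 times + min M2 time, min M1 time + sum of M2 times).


LB1 = sum(M1 times) + min(M2 times) = 38 + 5 = 43
LB2 = min(M1 times) + sum(M2 times) = 3 + 37 = 40
Lower bound = max(LB1, LB2) = max(43, 40) = 43

43


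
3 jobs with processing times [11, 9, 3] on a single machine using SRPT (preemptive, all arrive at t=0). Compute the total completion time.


Since all jobs arrive at t=0, SRPT equals SPT ordering.
SPT order: [3, 9, 11]
Completion times:
  Job 1: p=3, C=3
  Job 2: p=9, C=12
  Job 3: p=11, C=23
Total completion time = 3 + 12 + 23 = 38

38


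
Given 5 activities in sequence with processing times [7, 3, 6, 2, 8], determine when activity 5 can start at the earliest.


Activity 5 starts after activities 1 through 4 complete.
Predecessor durations: [7, 3, 6, 2]
ES = 7 + 3 + 6 + 2 = 18

18


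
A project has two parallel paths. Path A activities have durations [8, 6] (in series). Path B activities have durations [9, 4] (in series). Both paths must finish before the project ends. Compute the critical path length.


Path A total = 8 + 6 = 14
Path B total = 9 + 4 = 13
Critical path = longest path = max(14, 13) = 14

14


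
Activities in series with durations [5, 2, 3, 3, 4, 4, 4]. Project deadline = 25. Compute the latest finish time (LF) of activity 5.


LF(activity 5) = deadline - sum of successor durations
Successors: activities 6 through 7 with durations [4, 4]
Sum of successor durations = 8
LF = 25 - 8 = 17

17


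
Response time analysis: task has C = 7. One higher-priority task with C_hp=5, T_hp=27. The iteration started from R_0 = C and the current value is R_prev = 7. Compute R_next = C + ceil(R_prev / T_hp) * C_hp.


R_next = C + ceil(R_prev / T_hp) * C_hp
ceil(7 / 27) = ceil(0.2593) = 1
Interference = 1 * 5 = 5
R_next = 7 + 5 = 12

12


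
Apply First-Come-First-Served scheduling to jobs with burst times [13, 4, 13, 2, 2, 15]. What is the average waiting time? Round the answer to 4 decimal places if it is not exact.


FCFS order (as given): [13, 4, 13, 2, 2, 15]
Waiting times:
  Job 1: wait = 0
  Job 2: wait = 13
  Job 3: wait = 17
  Job 4: wait = 30
  Job 5: wait = 32
  Job 6: wait = 34
Sum of waiting times = 126
Average waiting time = 126/6 = 21.0

21.0
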